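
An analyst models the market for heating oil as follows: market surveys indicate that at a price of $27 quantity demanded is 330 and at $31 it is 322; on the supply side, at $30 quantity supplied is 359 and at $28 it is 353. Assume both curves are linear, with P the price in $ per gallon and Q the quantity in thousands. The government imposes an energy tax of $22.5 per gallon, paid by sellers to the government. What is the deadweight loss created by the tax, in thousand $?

Demand slope: (322 − 330)/(31 − 27) = -2, so Qd = 384 − 2P.
Supply slope: (353 − 359)/(28 − 30) = 3, so Qs = 3P + 269.
Before the tax: set 384 − 2P = 3P + 269 → P* = $23, Q* = 338.
With the tax collected from sellers, supply shifts: Qs = 3(P − 22.5) + 269.
New equilibrium: buyers pay $36.5, sellers receive $14, Q = 311. (Wedge: Pb − Ps = 22.5.)
Quantity falls by |ΔQ| = |338 − 311| = 27.
DWL = ½ · t · |ΔQ| = ½ · 22.5 · 27 = $303.75.

Deadweight loss = $303.75 thousand.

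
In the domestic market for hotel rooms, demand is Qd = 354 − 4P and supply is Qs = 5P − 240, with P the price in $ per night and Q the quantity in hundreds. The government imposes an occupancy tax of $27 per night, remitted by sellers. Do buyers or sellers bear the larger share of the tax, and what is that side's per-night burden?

Buyers bear the larger share: $15 per night.

Before the tax: set 354 − 4P = 5P − 240 → P* = $66, Q* = 90.
With the tax collected from sellers, supply shifts: Qs = 5(P − 27) − 240.
Solving gives Q = 30 with buyers paying $81 and sellers receiving $54 (the $27 wedge).
Per-night burden: buyers $15, sellers $12.
Buyers take the larger share because demand is less price-elastic here (demand slope 4 vs supply slope 5).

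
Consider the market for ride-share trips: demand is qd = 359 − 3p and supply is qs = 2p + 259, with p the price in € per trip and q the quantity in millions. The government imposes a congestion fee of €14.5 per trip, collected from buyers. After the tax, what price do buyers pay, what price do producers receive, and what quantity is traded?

Buyers pay €25.8; producers receive €11.3; quantity = 281.6.

Without the tax, 359 − 3p = 2p + 259 gives 5p = 100, so p* = €20 and q* = 299.
With the tax collected from buyers, demand (in seller-price terms) shifts: qd = 359 − 3(p + 14.5).
Solving gives q = 281.6 with buyers paying €25.8 and producers receiving €11.3 (the €14.5 wedge).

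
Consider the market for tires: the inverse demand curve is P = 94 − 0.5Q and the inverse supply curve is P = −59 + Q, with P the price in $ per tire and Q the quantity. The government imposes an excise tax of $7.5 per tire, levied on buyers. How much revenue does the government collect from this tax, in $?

Tax revenue = $727.5.

Rewrite in direct form: Qd = 188 − 2P and Qs = P + 59.
Without the tax, 188 − 2P = P + 59 gives 3P = 129, so P* = $43 and Q* = 102.
With the tax collected from buyers, demand (in seller-price terms) shifts: Qd = 188 − 2(P + 7.5).
New equilibrium: buyers pay $45.5, producers receive $38, Q = 97. (Wedge: Pb − Ps = 7.5.)
Revenue = t · Q = 7.5 · 97 = $727.5.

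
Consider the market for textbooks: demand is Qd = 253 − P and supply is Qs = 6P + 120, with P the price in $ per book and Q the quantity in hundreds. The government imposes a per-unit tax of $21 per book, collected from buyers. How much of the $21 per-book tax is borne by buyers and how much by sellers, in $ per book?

Buyers bear $18 per book; sellers bear $3 per book.

Before the tax: set 253 − P = 6P + 120 → P* = $19, Q* = 234.
With the tax collected from buyers, demand (in seller-price terms) shifts: Qd = 253 − (P + 21).
Solving gives Q = 216 with buyers paying $37 and sellers receiving $16 (the $21 wedge).
Burden on buyers: $18; on sellers: $3. (They sum to $21.)
The less price-elastic side of the market bears the larger share of a per-unit tax.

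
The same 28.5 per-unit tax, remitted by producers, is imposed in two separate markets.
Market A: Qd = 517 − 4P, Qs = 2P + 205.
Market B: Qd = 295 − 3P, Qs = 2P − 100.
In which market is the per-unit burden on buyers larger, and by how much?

Market B, by 1.9.

Market A: pre-tax P* = 52, Q* = 309; post-tax Q = 271; per-unit burden on buyers = 9.5.
Market B: pre-tax P* = 79, Q* = 58; post-tax Q = 23.8; per-unit burden on buyers = 11.4.
Difference: 9.5 vs 11.4 → market B is larger by 1.9.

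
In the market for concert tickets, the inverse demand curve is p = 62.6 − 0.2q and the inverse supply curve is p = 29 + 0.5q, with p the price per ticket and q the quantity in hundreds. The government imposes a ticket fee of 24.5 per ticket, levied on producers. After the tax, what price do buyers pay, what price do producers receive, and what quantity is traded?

Inverting to q(p) form: qd = 313 − 5p; qs = 2p − 58.
Before the tax: set 313 − 5p = 2p − 58 → p* = 53, q* = 48.
With the tax collected from producers, supply shifts: qs = 2(p − 24.5) − 58.
New equilibrium: buyers pay 60, producers receive 35.5, q = 13. (Wedge: pb − ps = 24.5.)
The less price-elastic side of the market bears the larger share of a per-unit tax.

Buyers pay 60; producers receive 35.5; quantity = 13.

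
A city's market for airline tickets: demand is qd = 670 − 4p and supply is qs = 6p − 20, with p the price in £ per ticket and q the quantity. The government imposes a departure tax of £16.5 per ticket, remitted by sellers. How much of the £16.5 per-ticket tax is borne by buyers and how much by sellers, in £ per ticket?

Buyers bear £9.9 per ticket; sellers bear £6.6 per ticket.

Without the tax, 670 − 4p = 6p − 20 gives 10p = 690, so p* = £69 and q* = 394.
With the tax collected from sellers, supply shifts: qs = 6(p − 16.5) − 20.
New equilibrium: buyers pay £78.9, sellers receive £62.4, q = 354.4. (Wedge: pb − ps = 16.5.)
Burden on buyers: £9.9; on sellers: £6.6. (They sum to £16.5.)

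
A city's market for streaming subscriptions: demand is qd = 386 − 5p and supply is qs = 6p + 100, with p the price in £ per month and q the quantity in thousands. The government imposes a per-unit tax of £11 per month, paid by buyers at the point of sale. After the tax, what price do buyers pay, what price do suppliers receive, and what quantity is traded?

Buyers pay £32; suppliers receive £21; quantity = 226.

Before the tax: set 386 − 5p = 6p + 100 → p* = £26, q* = 256.
With the tax collected from buyers, demand (in seller-price terms) shifts: qd = 386 − 5(p + 11).
Solving gives q = 226 with buyers paying £32 and suppliers receiving £21 (the £11 wedge).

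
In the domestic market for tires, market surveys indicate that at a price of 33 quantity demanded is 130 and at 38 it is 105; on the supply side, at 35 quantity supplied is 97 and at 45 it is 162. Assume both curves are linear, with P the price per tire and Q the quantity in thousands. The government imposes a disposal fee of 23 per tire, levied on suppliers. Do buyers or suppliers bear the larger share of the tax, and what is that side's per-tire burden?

Buyers bear the larger share: 13 per tire.

Demand slope: (105 − 130)/(38 − 33) = -5, so Qd = 295 − 5P.
Supply slope: (162 − 97)/(45 − 35) = 6.5, so Qs = 6.5P − 130.5.
Before the tax: set 295 − 5P = 6.5P − 130.5 → P* = 37, Q* = 110.
With the tax collected from suppliers, supply shifts: Qs = 6.5(P − 23) − 130.5.
Solving gives Q = 45 with buyers paying 50 and suppliers receiving 27 (the 23 wedge).
Per-tire burden: buyers 13, suppliers 10.
Buyers take the larger share because demand is less price-elastic here (demand slope 5 vs supply slope 6.5).
The less price-elastic side of the market bears the larger share of a per-unit tax.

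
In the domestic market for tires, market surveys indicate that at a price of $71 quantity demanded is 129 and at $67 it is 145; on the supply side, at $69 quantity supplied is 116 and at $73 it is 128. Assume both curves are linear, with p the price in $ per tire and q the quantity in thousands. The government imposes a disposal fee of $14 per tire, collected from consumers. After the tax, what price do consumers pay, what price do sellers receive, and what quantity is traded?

Consumers pay $78; sellers receive $64; quantity = 101.

Demand slope: (145 − 129)/(67 − 71) = -4, so qd = 413 − 4p.
Supply slope: (128 − 116)/(73 − 69) = 3, so qs = 3p − 91.
Before the tax: set 413 − 4p = 3p − 91 → p* = $72, q* = 125.
With the tax collected from consumers, demand (in seller-price terms) shifts: qd = 413 − 4(p + 14).
New equilibrium: consumers pay $78, sellers receive $64, q = 101. (Wedge: pb − ps = 14.)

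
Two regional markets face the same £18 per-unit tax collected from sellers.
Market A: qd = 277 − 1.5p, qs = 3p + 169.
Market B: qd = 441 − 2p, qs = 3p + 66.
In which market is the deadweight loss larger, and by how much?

Market B, by £32.4.

Market A: pre-tax p* = £24, q* = 241; post-tax q = 223; deadweight loss = £162.
Market B: pre-tax p* = £75, q* = 291; post-tax q = 269.4; deadweight loss = £194.4.
Difference: £162 vs £194.4 → market B is larger by £32.4.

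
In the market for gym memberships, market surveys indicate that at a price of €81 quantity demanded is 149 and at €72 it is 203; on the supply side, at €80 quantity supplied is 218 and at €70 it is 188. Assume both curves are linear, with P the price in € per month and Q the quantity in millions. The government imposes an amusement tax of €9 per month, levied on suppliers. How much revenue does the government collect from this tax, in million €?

Demand slope: (203 − 149)/(72 − 81) = -6, so Qd = 635 − 6P.
Supply slope: (188 − 218)/(70 − 80) = 3, so Qs = 3P − 22.
Without the tax, 635 − 6P = 3P − 22 gives 9P = 657, so P* = €73 and Q* = 197.
With the tax collected from suppliers, supply shifts: Qs = 3(P − 9) − 22.
Solving gives Q = 179 with buyers paying €76 and suppliers receiving €67 (the €9 wedge).
Revenue = t · Q = 9 · 179 = €1611.

Tax revenue = €1611 million.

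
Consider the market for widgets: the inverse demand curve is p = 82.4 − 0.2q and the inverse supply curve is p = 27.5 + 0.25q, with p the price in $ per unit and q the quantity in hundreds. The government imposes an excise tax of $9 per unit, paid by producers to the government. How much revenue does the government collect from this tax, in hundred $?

Rewrite in direct form: qd = 412 − 5p and qs = 4p − 110.
Before the tax: set 412 − 5p = 4p − 110 → p* = $58, q* = 122.
With the tax collected from producers, supply shifts: qs = 4(p − 9) − 110.
New equilibrium: consumers pay $62, producers receive $53, q = 102. (Wedge: pb − ps = 9.)
Revenue = t · Q = 9 · 102 = $918.

Tax revenue = $918 hundred.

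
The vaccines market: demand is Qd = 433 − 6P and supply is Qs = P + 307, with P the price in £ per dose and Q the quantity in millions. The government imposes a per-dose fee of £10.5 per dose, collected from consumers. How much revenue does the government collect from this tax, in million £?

Without the tax, 433 − 6P = P + 307 gives 7P = 126, so P* = £18 and Q* = 325.
With the tax collected from consumers, demand (in seller-price terms) shifts: Qd = 433 − 6(P + 10.5).
Solving gives Q = 316 with consumers paying £19.5 and suppliers receiving £9 (the £10.5 wedge).
Revenue = t · Q = 10.5 · 316 = £3318.

Tax revenue = £3318 million.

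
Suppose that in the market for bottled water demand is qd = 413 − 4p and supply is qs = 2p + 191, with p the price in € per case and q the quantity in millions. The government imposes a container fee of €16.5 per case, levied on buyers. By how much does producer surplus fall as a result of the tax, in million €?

Without the tax, 413 − 4p = 2p + 191 gives 6p = 222, so p* = €37 and q* = 265.
With the tax collected from buyers, demand (in seller-price terms) shifts: qd = 413 − 4(p + 16.5).
New equilibrium: buyers pay €42.5, producers receive €26, q = 243. (Wedge: pb − ps = 16.5.)
ΔPS is the trapezoid between Q = 243 and Q = 265 of height €11: ½ · (265 + 243) · 11 = €2794.

Producer surplus falls by €2794 million.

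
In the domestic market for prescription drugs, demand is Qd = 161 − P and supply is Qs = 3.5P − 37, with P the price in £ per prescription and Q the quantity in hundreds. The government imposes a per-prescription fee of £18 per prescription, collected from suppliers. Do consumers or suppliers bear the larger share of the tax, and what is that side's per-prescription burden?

Consumers bear the larger share: £14 per prescription.

Before the tax: set 161 − P = 3.5P − 37 → P* = £44, Q* = 117.
With the tax collected from suppliers, supply shifts: Qs = 3.5(P − 18) − 37.
Solving gives Q = 103 with consumers paying £58 and suppliers receiving £40 (the £18 wedge).
Per-prescription burden: consumers £14, suppliers £4.
Consumers take the larger share because demand is less price-elastic here (demand slope 1 vs supply slope 3.5).
The less price-elastic side of the market bears the larger share of a per-unit tax.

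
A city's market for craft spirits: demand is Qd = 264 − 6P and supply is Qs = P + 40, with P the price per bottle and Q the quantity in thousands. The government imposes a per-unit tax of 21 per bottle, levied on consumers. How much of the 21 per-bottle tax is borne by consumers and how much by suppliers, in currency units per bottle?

Without the tax, 264 − 6P = P + 40 gives 7P = 224, so P* = 32 and Q* = 72.
With the tax collected from consumers, demand (in seller-price terms) shifts: Qd = 264 − 6(P + 21).
Solving gives Q = 54 with consumers paying 35 and suppliers receiving 14 (the 21 wedge).
Burden on consumers: 3; on suppliers: 18. (They sum to 21.)
The less price-elastic side of the market bears the larger share of a per-unit tax.

Consumers bear 3 per bottle; suppliers bear 18 per bottle.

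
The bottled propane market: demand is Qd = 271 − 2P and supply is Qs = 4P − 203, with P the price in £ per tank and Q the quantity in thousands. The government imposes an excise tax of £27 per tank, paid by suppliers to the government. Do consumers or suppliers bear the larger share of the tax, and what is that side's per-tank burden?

Consumers bear the larger share: £18 per tank.

Before the tax: set 271 − 2P = 4P − 203 → P* = £79, Q* = 113.
With the tax collected from suppliers, supply shifts: Qs = 4(P − 27) − 203.
Solving gives Q = 77 with consumers paying £97 and suppliers receiving £70 (the £27 wedge).
Per-tank burden: consumers £18, suppliers £9.
Consumers take the larger share because demand is less price-elastic here (demand slope 2 vs supply slope 4).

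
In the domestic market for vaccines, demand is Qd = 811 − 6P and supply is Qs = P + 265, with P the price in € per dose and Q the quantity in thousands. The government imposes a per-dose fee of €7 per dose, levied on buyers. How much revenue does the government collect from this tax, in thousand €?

Tax revenue = €2359 thousand.

Before the tax: set 811 − 6P = P + 265 → P* = €78, Q* = 343.
With the tax collected from buyers, demand (in seller-price terms) shifts: Qd = 811 − 6(P + 7).
New equilibrium: buyers pay €79, sellers receive €72, Q = 337. (Wedge: Pb − Ps = 7.)
Revenue = t · Q = 7 · 337 = €2359.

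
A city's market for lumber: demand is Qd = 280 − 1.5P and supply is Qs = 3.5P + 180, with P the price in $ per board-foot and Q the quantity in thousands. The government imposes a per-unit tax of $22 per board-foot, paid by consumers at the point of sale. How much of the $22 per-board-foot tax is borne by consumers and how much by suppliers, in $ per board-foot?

Consumers bear $15.4 per board-foot; suppliers bear $6.6 per board-foot.

Without the tax, 280 − 1.5P = 3.5P + 180 gives 5P = 100, so P* = $20 and Q* = 250.
With the tax collected from consumers, demand (in seller-price terms) shifts: Qd = 280 − 1.5(P + 22).
Solving gives Q = 226.9 with consumers paying $35.4 and suppliers receiving $13.4 (the $22 wedge).
Burden on consumers: $15.4; on suppliers: $6.6. (They sum to $22.)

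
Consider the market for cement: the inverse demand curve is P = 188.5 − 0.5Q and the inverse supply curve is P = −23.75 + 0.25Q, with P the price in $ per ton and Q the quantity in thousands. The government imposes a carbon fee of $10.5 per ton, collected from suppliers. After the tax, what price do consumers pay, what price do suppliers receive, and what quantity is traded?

Consumers pay $54; suppliers receive $43.5; quantity = 269.

Inverting to Q(P) form: Qd = 377 − 2P; Qs = 4P + 95.
Before the tax: set 377 − 2P = 4P + 95 → P* = $47, Q* = 283.
With the tax collected from suppliers, supply shifts: Qs = 4(P − 10.5) + 95.
New equilibrium: consumers pay $54, suppliers receive $43.5, Q = 269. (Wedge: Pb − Ps = 10.5.)
The less price-elastic side of the market bears the larger share of a per-unit tax.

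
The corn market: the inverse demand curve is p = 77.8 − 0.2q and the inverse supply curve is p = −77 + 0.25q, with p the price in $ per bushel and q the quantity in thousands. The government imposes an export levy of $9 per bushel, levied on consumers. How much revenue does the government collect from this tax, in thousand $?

Rewrite in direct form: qd = 389 − 5p and qs = 4p + 308.
Without the tax, 389 − 5p = 4p + 308 gives 9p = 81, so p* = $9 and q* = 344.
With the tax collected from consumers, demand (in seller-price terms) shifts: qd = 389 − 5(p + 9).
New equilibrium: consumers pay $13, sellers receive $4, q = 324. (Wedge: pb − ps = 9.)
Revenue = t · Q = 9 · 324 = $2916.

Tax revenue = $2916 thousand.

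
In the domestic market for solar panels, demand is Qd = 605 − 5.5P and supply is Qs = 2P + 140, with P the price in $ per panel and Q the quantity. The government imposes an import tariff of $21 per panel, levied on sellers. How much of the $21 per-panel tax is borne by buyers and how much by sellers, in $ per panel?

Buyers bear $5.6 per panel; sellers bear $15.4 per panel.

Without the tax, 605 − 5.5P = 2P + 140 gives 7.5P = 465, so P* = $62 and Q* = 264.
With the tax collected from sellers, supply shifts: Qs = 2(P − 21) + 140.
New equilibrium: buyers pay $67.6, sellers receive $46.6, Q = 233.2. (Wedge: Pb − Ps = 21.)
Burden on buyers: $5.6; on sellers: $15.4. (They sum to $21.)
The less price-elastic side of the market bears the larger share of a per-unit tax.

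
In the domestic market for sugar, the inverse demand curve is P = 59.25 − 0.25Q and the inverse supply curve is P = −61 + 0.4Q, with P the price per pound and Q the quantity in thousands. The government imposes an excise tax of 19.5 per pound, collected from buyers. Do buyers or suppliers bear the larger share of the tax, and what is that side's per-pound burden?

Inverting to Q(P) form: Qd = 237 − 4P; Qs = 2.5P + 152.5.
Before the tax: set 237 − 4P = 2.5P + 152.5 → P* = 13, Q* = 185.
With the tax collected from buyers, demand (in seller-price terms) shifts: Qd = 237 − 4(P + 19.5).
New equilibrium: buyers pay 20.5, suppliers receive 1, Q = 155. (Wedge: Pb − Ps = 19.5.)
Per-pound burden: buyers 7.5, suppliers 12.
Suppliers take the larger share because supply is less price-elastic here (demand slope 4 vs supply slope 2.5).
The less price-elastic side of the market bears the larger share of a per-unit tax.

Suppliers bear the larger share: 12 per pound.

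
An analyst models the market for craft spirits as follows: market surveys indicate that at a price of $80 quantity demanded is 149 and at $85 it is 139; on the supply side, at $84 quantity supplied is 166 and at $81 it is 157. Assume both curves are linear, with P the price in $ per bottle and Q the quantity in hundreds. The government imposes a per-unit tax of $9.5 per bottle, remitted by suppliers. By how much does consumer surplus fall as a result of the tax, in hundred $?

Consumer surplus falls by $828.21 hundred.

Demand slope: (139 − 149)/(85 − 80) = -2, so Qd = 309 − 2P.
Supply slope: (157 − 166)/(81 − 84) = 3, so Qs = 3P − 86.
Before the tax: set 309 − 2P = 3P − 86 → P* = $79, Q* = 151.
With the tax collected from suppliers, supply shifts: Qs = 3(P − 9.5) − 86.
New equilibrium: consumers pay $84.7, suppliers receive $75.2, Q = 139.6. (Wedge: Pb − Ps = 9.5.)
ΔCS is the trapezoid between Q = 139.6 and Q = 151 of height $5.7: ½ · (151 + 139.6) · 5.7 = $828.21.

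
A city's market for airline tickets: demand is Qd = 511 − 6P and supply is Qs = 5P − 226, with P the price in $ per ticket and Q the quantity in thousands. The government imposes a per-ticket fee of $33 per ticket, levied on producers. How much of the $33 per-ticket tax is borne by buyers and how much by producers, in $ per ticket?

Without the tax, 511 − 6P = 5P − 226 gives 11P = 737, so P* = $67 and Q* = 109.
With the tax collected from producers, supply shifts: Qs = 5(P − 33) − 226.
Solving gives Q = 19 with buyers paying $82 and producers receiving $49 (the $33 wedge).
Burden on buyers: $15; on producers: $18. (They sum to $33.)
The less price-elastic side of the market bears the larger share of a per-unit tax.

Buyers bear $15 per ticket; producers bear $18 per ticket.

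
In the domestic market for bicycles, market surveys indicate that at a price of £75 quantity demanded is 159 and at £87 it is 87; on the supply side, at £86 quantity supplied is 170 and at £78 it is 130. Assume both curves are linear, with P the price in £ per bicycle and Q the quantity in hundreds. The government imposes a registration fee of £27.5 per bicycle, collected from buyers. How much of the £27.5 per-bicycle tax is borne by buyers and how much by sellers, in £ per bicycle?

Demand slope: (87 − 159)/(87 − 75) = -6, so Qd = 609 − 6P.
Supply slope: (130 − 170)/(78 − 86) = 5, so Qs = 5P − 260.
Without the tax, 609 − 6P = 5P − 260 gives 11P = 869, so P* = £79 and Q* = 135.
With the tax collected from buyers, demand (in seller-price terms) shifts: Qd = 609 − 6(P + 27.5).
Solving gives Q = 60 with buyers paying £91.5 and sellers receiving £64 (the £27.5 wedge).
Burden on buyers: £12.5; on sellers: £15. (They sum to £27.5.)
The less price-elastic side of the market bears the larger share of a per-unit tax.

Buyers bear £12.5 per bicycle; sellers bear £15 per bicycle.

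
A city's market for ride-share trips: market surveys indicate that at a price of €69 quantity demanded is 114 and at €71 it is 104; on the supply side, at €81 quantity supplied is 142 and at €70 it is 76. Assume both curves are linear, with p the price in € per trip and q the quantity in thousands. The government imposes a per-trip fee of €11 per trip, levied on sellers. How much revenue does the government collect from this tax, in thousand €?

Tax revenue = €704 thousand.

Demand slope: (104 − 114)/(71 − 69) = -5, so qd = 459 − 5p.
Supply slope: (76 − 142)/(70 − 81) = 6, so qs = 6p − 344.
Without the tax, 459 − 5p = 6p − 344 gives 11p = 803, so p* = €73 and q* = 94.
With the tax collected from sellers, supply shifts: qs = 6(p − 11) − 344.
Solving gives q = 64 with buyers paying €79 and sellers receiving €68 (the €11 wedge).
Revenue = t · Q = 11 · 64 = €704.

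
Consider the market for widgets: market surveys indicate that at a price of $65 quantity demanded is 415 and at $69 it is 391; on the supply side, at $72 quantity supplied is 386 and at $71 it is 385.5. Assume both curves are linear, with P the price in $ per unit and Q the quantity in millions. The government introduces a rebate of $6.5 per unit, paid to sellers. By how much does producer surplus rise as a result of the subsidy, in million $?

Producer surplus rises by $2319 million.

Demand slope: (391 − 415)/(69 − 65) = -6, so Qd = 805 − 6P.
Supply slope: (385.5 − 386)/(71 − 72) = 0.5, so Qs = 0.5P + 350.
Before the subsidy: set 805 − 6P = 0.5P + 350 → P* = $70, Q* = 385.
With a per-unit subsidy paid to sellers, each receives P + 6.5 per unit sold, so supply becomes Qs = 0.5(P + 6.5) + 350.
Solving gives Q = 388 with buyers paying $69.5 and sellers receiving $76 (the $6.5 wedge).
ΔPS is the trapezoid between Q = 388 and Q = 385 of height $6: ½ · (385 + 388) · 6 = $2319.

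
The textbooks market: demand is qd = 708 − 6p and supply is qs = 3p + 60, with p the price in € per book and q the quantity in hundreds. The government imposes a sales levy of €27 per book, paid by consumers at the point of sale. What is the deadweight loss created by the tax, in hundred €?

Deadweight loss = €729 hundred.

Without the tax, 708 − 6p = 3p + 60 gives 9p = 648, so p* = €72 and q* = 276.
With the tax collected from consumers, demand (in seller-price terms) shifts: qd = 708 − 6(p + 27).
Solving gives q = 222 with consumers paying €81 and sellers receiving €54 (the €27 wedge).
Quantity falls by |ΔQ| = |276 − 222| = 54.
DWL = ½ · t · |ΔQ| = ½ · 27 · 54 = €729.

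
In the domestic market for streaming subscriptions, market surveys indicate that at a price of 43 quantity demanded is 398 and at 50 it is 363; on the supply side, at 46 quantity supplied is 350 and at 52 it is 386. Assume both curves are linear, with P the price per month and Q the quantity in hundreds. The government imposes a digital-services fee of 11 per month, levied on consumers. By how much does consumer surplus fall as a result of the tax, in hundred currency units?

Demand slope: (363 − 398)/(50 − 43) = -5, so Qd = 613 − 5P.
Supply slope: (386 − 350)/(52 − 46) = 6, so Qs = 6P + 74.
Before the tax: set 613 − 5P = 6P + 74 → P* = 49, Q* = 368.
With the tax collected from consumers, demand (in seller-price terms) shifts: Qd = 613 − 5(P + 11).
New equilibrium: consumers pay 55, suppliers receive 44, Q = 338. (Wedge: Pb − Ps = 11.)
ΔCS is the trapezoid between Q = 338 and Q = 368 of height 6: ½ · (368 + 338) · 6 = 2118.

Consumer surplus falls by 2118 hundred.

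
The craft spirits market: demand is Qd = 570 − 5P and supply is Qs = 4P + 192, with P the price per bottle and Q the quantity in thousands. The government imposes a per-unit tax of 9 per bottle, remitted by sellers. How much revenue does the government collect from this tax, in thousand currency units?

Tax revenue = 3060 thousand.

Without the tax, 570 − 5P = 4P + 192 gives 9P = 378, so P* = 42 and Q* = 360.
With the tax collected from sellers, supply shifts: Qs = 4(P − 9) + 192.
New equilibrium: consumers pay 46, sellers receive 37, Q = 340. (Wedge: Pb − Ps = 9.)
Revenue = t · Q = 9 · 340 = 3060.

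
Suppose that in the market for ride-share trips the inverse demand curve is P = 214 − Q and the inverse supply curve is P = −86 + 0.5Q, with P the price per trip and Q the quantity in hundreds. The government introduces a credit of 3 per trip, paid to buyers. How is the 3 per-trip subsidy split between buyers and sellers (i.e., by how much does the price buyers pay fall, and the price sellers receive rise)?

Inverting to Q(P) form: Qd = 214 − P; Qs = 2P + 172.
Before the subsidy: set 214 − P = 2P + 172 → P* = 14, Q* = 200.
With a per-unit subsidy paid to buyers, each effectively pays P − 3, so demand becomes Qd = 214 − (P − 3).
New equilibrium: buyers pay 12, sellers receive 15, Q = 202. (Wedge: Pb − Ps = −3.)
Gain to buyers: 2; to sellers: 1. (They sum to 3.)

Buyers gain 2 per trip; sellers gain 1 per trip.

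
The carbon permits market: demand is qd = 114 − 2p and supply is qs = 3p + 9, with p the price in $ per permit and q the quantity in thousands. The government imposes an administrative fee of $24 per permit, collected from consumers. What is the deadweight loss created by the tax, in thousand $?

Before the tax: set 114 − 2p = 3p + 9 → p* = $21, q* = 72.
With the tax collected from consumers, demand (in seller-price terms) shifts: qd = 114 − 2(p + 24).
Solving gives q = 43.2 with consumers paying $35.4 and suppliers receiving $11.4 (the $24 wedge).
Quantity falls by |ΔQ| = |72 − 43.2| = 28.8.
DWL = ½ · t · |ΔQ| = ½ · 24 · 28.8 = $345.6.

Deadweight loss = $345.6 thousand.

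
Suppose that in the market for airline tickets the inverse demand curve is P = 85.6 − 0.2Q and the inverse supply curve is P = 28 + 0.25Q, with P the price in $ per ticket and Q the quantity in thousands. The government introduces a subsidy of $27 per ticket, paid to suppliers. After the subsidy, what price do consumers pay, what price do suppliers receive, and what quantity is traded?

Consumers pay $48; suppliers receive $75; quantity = 188.

Inverting to Q(P) form: Qd = 428 − 5P; Qs = 4P − 112.
Without the subsidy, 428 − 5P = 4P − 112 gives 9P = 540, so P* = $60 and Q* = 128.
With a per-unit subsidy paid to suppliers, each receives P + 27 per unit sold, so supply becomes Qs = 4(P + 27) − 112.
Solving gives Q = 188 with consumers paying $48 and suppliers receiving $75 (the $27 wedge).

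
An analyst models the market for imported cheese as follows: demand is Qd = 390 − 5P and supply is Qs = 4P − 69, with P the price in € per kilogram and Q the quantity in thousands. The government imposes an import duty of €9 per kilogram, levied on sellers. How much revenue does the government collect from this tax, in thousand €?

Tax revenue = €1035 thousand.

Before the tax: set 390 − 5P = 4P − 69 → P* = €51, Q* = 135.
With the tax collected from sellers, supply shifts: Qs = 4(P − 9) − 69.
Solving gives Q = 115 with consumers paying €55 and sellers receiving €46 (the €9 wedge).
Revenue = t · Q = 9 · 115 = €1035.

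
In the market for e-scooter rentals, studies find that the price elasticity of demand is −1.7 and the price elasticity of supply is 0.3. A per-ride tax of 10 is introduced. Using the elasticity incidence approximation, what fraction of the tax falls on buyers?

Incidence ratio: buyers' share ≈ εs / (εs + |εd|) = 0.3 / (0.3 + 1.7) = 0.15.
Supply is the less elastic side, so buyers bear the smaller share.

Buyers' share ≈ 0.15.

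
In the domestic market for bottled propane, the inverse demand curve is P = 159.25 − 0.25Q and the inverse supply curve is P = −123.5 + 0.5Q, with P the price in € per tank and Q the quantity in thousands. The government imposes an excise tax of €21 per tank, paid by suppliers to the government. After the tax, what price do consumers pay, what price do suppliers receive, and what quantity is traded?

Consumers pay €72; suppliers receive €51; quantity = 349.

Rewrite in direct form: Qd = 637 − 4P and Qs = 2P + 247.
Before the tax: set 637 − 4P = 2P + 247 → P* = €65, Q* = 377.
With the tax collected from suppliers, supply shifts: Qs = 2(P − 21) + 247.
Solving gives Q = 349 with consumers paying €72 and suppliers receiving €51 (the €21 wedge).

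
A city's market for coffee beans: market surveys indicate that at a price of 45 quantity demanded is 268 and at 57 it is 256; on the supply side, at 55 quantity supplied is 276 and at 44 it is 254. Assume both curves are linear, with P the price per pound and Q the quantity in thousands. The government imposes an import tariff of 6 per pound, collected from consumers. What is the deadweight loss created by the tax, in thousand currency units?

Demand slope: (256 − 268)/(57 − 45) = -1, so Qd = 313 − P.
Supply slope: (254 − 276)/(44 − 55) = 2, so Qs = 2P + 166.
Before the tax: set 313 − P = 2P + 166 → P* = 49, Q* = 264.
With the tax collected from consumers, demand (in seller-price terms) shifts: Qd = 313 − (P + 6).
New equilibrium: consumers pay 53, sellers receive 47, Q = 260. (Wedge: Pb − Ps = 6.)
Quantity falls by |ΔQ| = |264 − 260| = 4.
DWL = ½ · t · |ΔQ| = ½ · 6 · 4 = 12.

Deadweight loss = 12 thousand.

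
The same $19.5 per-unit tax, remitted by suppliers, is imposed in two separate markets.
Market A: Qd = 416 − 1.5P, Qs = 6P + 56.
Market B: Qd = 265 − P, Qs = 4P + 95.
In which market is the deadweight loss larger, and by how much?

Market A: pre-tax P* = $48, Q* = 344; post-tax Q = 320.6; deadweight loss = $228.15.
Market B: pre-tax P* = $34, Q* = 231; post-tax Q = 215.4; deadweight loss = $152.1.
Difference: $228.15 vs $152.1 → market A is larger by $76.05.

Market A, by $76.05.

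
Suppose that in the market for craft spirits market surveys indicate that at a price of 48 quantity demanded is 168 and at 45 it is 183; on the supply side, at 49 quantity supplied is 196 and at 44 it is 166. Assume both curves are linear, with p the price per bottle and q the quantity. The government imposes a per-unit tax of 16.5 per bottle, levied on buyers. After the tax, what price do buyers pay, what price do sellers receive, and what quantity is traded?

Buyers pay 55; sellers receive 38.5; quantity = 133.

Demand slope: (183 − 168)/(45 − 48) = -5, so qd = 408 − 5p.
Supply slope: (166 − 196)/(44 − 49) = 6, so qs = 6p − 98.
Without the tax, 408 − 5p = 6p − 98 gives 11p = 506, so p* = 46 and q* = 178.
With the tax collected from buyers, demand (in seller-price terms) shifts: qd = 408 − 5(p + 16.5).
Solving gives q = 133 with buyers paying 55 and sellers receiving 38.5 (the 16.5 wedge).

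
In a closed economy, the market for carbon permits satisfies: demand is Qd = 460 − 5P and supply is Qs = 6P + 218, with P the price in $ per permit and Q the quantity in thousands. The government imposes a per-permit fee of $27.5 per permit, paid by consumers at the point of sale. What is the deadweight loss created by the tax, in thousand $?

Deadweight loss = $1031.25 thousand.

Before the tax: set 460 − 5P = 6P + 218 → P* = $22, Q* = 350.
With the tax collected from consumers, demand (in seller-price terms) shifts: Qd = 460 − 5(P + 27.5).
Solving gives Q = 275 with consumers paying $37 and suppliers receiving $9.5 (the $27.5 wedge).
Quantity falls by |ΔQ| = |350 − 275| = 75.
DWL = ½ · t · |ΔQ| = ½ · 27.5 · 75 = $1031.25.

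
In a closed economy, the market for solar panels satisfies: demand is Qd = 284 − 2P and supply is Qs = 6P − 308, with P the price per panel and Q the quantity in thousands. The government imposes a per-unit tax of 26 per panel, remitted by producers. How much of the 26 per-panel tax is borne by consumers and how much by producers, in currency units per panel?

Before the tax: set 284 − 2P = 6P − 308 → P* = 74, Q* = 136.
With the tax collected from producers, supply shifts: Qs = 6(P − 26) − 308.
New equilibrium: consumers pay 93.5, producers receive 67.5, Q = 97. (Wedge: Pb − Ps = 26.)
Burden on consumers: 19.5; on producers: 6.5. (They sum to 26.)
The less price-elastic side of the market bears the larger share of a per-unit tax.

Consumers bear 19.5 per panel; producers bear 6.5 per panel.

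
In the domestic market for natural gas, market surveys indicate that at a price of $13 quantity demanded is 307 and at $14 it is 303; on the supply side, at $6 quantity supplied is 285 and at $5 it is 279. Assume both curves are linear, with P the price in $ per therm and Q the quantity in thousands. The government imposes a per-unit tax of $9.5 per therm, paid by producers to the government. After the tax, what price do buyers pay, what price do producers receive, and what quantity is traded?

Demand slope: (303 − 307)/(14 − 13) = -4, so Qd = 359 − 4P.
Supply slope: (279 − 285)/(5 − 6) = 6, so Qs = 6P + 249.
Without the tax, 359 − 4P = 6P + 249 gives 10P = 110, so P* = $11 and Q* = 315.
With the tax collected from producers, supply shifts: Qs = 6(P − 9.5) + 249.
Solving gives Q = 292.2 with buyers paying $16.7 and producers receiving $7.2 (the $9.5 wedge).
The less price-elastic side of the market bears the larger share of a per-unit tax.

Buyers pay $16.7; producers receive $7.2; quantity = 292.2.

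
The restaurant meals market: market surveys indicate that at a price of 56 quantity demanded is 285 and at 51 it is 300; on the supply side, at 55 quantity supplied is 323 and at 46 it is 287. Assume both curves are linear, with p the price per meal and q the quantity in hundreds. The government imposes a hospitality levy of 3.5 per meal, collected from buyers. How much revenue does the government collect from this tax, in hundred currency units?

Tax revenue = 1039.5 hundred.

Demand slope: (300 − 285)/(51 − 56) = -3, so qd = 453 − 3p.
Supply slope: (287 − 323)/(46 − 55) = 4, so qs = 4p + 103.
Before the tax: set 453 − 3p = 4p + 103 → p* = 50, q* = 303.
With the tax collected from buyers, demand (in seller-price terms) shifts: qd = 453 − 3(p + 3.5).
New equilibrium: buyers pay 52, producers receive 48.5, q = 297. (Wedge: pb − ps = 3.5.)
Revenue = t · Q = 3.5 · 297 = 1039.5.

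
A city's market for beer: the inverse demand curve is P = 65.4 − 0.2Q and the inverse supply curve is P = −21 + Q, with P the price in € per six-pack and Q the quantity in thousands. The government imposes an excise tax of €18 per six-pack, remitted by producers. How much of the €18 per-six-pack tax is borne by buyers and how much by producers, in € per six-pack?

Inverting to Q(P) form: Qd = 327 − 5P; Qs = P + 21.
Without the tax, 327 − 5P = P + 21 gives 6P = 306, so P* = €51 and Q* = 72.
With the tax collected from producers, supply shifts: Qs = (P − 18) + 21.
Solving gives Q = 57 with buyers paying €54 and producers receiving €36 (the €18 wedge).
Burden on buyers: €3; on producers: €15. (They sum to €18.)
The less price-elastic side of the market bears the larger share of a per-unit tax.

Buyers bear €3 per six-pack; producers bear €15 per six-pack.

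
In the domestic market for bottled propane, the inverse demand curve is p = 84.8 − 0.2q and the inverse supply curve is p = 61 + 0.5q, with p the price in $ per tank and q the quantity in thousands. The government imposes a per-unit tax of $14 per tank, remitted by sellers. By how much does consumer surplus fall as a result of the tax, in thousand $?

Inverting to q(p) form: qd = 424 − 5p; qs = 2p − 122.
Before the tax: set 424 − 5p = 2p − 122 → p* = $78, q* = 34.
With the tax collected from sellers, supply shifts: qs = 2(p − 14) − 122.
Solving gives q = 14 with consumers paying $82 and sellers receiving $68 (the $14 wedge).
ΔCS is the trapezoid between Q = 14 and Q = 34 of height $4: ½ · (34 + 14) · 4 = $96.

Consumer surplus falls by $96 thousand.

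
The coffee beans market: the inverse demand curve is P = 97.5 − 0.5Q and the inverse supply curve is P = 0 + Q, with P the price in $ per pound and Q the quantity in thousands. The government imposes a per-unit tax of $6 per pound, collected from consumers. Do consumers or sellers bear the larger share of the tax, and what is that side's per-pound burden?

Sellers bear the larger share: $4 per pound.

Inverting to Q(P) form: Qd = 195 − 2P; Qs = P.
Without the tax, 195 − 2P = P gives 3P = 195, so P* = $65 and Q* = 65.
With the tax collected from consumers, demand (in seller-price terms) shifts: Qd = 195 − 2(P + 6).
Solving gives Q = 61 with consumers paying $67 and sellers receiving $61 (the $6 wedge).
Per-pound burden: consumers $2, sellers $4.
Sellers take the larger share because supply is less price-elastic here (demand slope 2 vs supply slope 1).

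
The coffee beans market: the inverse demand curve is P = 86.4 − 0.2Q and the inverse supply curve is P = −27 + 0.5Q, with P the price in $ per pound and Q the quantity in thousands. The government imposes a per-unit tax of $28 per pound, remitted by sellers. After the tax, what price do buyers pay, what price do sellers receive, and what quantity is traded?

Inverting to Q(P) form: Qd = 432 − 5P; Qs = 2P + 54.
Without the tax, 432 − 5P = 2P + 54 gives 7P = 378, so P* = $54 and Q* = 162.
With the tax collected from sellers, supply shifts: Qs = 2(P − 28) + 54.
New equilibrium: buyers pay $62, sellers receive $34, Q = 122. (Wedge: Pb − Ps = 28.)

Buyers pay $62; sellers receive $34; quantity = 122.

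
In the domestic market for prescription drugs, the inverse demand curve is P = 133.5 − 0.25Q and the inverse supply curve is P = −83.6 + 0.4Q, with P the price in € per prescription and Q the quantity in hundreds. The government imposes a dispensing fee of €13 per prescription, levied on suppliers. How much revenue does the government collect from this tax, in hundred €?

Inverting to Q(P) form: Qd = 534 − 4P; Qs = 2.5P + 209.
Without the tax, 534 − 4P = 2.5P + 209 gives 6.5P = 325, so P* = €50 and Q* = 334.
With the tax collected from suppliers, supply shifts: Qs = 2.5(P − 13) + 209.
New equilibrium: buyers pay €55, suppliers receive €42, Q = 314. (Wedge: Pb − Ps = 13.)
Revenue = t · Q = 13 · 314 = €4082.

Tax revenue = €4082 hundred.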